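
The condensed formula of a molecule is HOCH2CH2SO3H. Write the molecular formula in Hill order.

Atom tally by fragment:
  HOCH2 → C:1 H:3 O:1
  CH2SO3H → C:1 H:3 S:1 O:3
Element totals:
  C: 2
  H: 6
  O: 4
  S: 1

C2H6O4S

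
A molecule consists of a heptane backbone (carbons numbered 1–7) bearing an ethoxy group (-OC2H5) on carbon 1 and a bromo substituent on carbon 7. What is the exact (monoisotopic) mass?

Atom tally by fragment:
  C2H5OCH2 → C:3 H:7 O:1
  CH2 → C:1 H:2
  CH2 → C:1 H:2
  CH2 → C:1 H:2
  CH2 → C:1 H:2
  CH2 → C:1 H:2
  CH2Br → C:1 H:2 Br:1
Element totals:
  C: 9
  H: 19
  Br: 1
  O: 1
Molecular formula: C9H19BrO.
  M = 9(12.0) + 19(1.007825) + 78.918338 + 15.994915
    = 108.000000 + 19.148675 + 78.918338 + 15.994915 = 222.061928

222.0619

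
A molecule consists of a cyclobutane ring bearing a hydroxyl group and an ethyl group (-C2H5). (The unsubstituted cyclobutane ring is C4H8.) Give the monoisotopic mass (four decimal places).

100.0888

Atom tally by fragment:
  cyclobutane ring core → C:4 H:8
  (− 2 ring H displaced by substituents)
  + OH → O:1 H:1
  + C2H5 → C:2 H:5
Element totals:
  C: 6
  H: 12
  O: 1
Molecular formula: C6H12O.
  M = 6(12.0) + 12(1.007825) + 15.994915
    = 72.000000 + 12.093900 + 15.994915 = 100.088815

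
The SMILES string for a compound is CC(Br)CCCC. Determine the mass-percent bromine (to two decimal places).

48.40%

Atom tally by fragment:
  CH3 → C:1 H:3
  CH(Br) → C:1 H:1 Br:1
  CH2 → C:1 H:2
  CH2 → C:1 H:2
  CH2 → C:1 H:2
  CH3 → C:1 H:3
Element totals:
  C: 6
  H: 13
  Br: 1
Molecular formula: C6H13Br.
Molar mass = 165.074 g/mol.
Mass from Br: 1 × 79.904 = 79.904 g/mol.
%Br = 79.904 / 165.074 × 100 = 48.40%.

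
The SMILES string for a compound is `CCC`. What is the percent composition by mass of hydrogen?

Atom tally by fragment:
  CH3 → C:1 H:3
  CH2 → C:1 H:2
  CH3 → C:1 H:3
Element totals:
  C: 3
  H: 8
Molecular formula: C3H8.
Molar mass = 44.097 g/mol.
Mass from H: 8 × 1.008 = 8.064 g/mol.
%H = 8.064 / 44.097 × 100 = 18.29%.

18.29%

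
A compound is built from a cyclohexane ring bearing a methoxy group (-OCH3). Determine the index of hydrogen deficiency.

Atom tally by fragment:
  cyclohexane ring core → C:6 H:12
  (− 1 ring H displaced by substituents)
  + OCH3 → C:1 H:3 O:1
Element totals:
  C: 7
  H: 14
  O: 1
Molecular formula: C7H14O.
DoU = (2C + 2 + N − H − X) / 2 = (2·7 + 2 + 0 − 14 − 0) / 2 = 1.

1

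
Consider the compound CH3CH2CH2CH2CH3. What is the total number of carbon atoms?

5

Atom tally by fragment:
  CH3 → C:1 H:3
  CH2 → C:1 H:2
  CH2 → C:1 H:2
  CH2 → C:1 H:2
  CH3 → C:1 H:3
Element totals:
  C: 5
  H: 12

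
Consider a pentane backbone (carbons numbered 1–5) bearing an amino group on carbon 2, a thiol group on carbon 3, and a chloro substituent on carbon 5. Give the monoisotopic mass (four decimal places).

Atom tally by fragment:
  CH3 → C:1 H:3
  CH(NH2) → C:1 H:3 N:1
  CH(SH) → C:1 H:2 S:1
  CH2 → C:1 H:2
  CH2Cl → C:1 H:2 Cl:1
Element totals:
  C: 5
  H: 12
  Cl: 1
  N: 1
  S: 1
Molecular formula: C5H12ClNS.
  M = 5(12.0) + 12(1.007825) + 34.968853 + 14.003074 + 31.972071
    = 60.000000 + 12.093900 + 34.968853 + 14.003074 + 31.972071 = 153.037898

153.0379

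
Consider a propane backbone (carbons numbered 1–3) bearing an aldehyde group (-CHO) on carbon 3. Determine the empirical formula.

Atom tally by fragment:
  CH3 → C:1 H:3
  CH2 → C:1 H:2
  CH2CHO → C:2 H:3 O:1
Element totals:
  C: 4
  H: 8
  O: 1
Molecular formula: C4H8O.
gcd of subscripts (4, 8, 1) = 1, so the empirical formula equals the molecular formula.

C4H8O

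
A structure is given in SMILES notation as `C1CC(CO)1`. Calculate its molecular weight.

Atom tally by fragment:
  cyclopropane ring core → C:3 H:6
  (− 1 ring H displaced by substituents)
  + CH2OH → C:1 H:3 O:1
Element totals:
  C: 4
  H: 8
  O: 1
Molecular formula: C4H8O.
  M = 4(12.011) + 8(1.008) + 15.999
    = 48.044 + 8.064 + 15.999 = 72.107

72.11 g/mol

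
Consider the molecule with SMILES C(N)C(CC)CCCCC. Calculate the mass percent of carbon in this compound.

75.45%

Atom tally by fragment:
  H2NCH2 → C:1 H:4 N:1
  CH(C2H5) → C:3 H:6
  CH2 → C:1 H:2
  CH2 → C:1 H:2
  CH2 → C:1 H:2
  CH2 → C:1 H:2
  CH3 → C:1 H:3
Element totals:
  C: 9
  H: 21
  N: 1
Molecular formula: C9H21N.
Molar mass = 143.274 g/mol.
Mass from C: 9 × 12.011 = 108.099 g/mol.
%C = 108.099 / 143.274 × 100 = 75.45%.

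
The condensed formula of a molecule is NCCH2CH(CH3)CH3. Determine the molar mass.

83.13 g/mol

Atom tally by fragment:
  NCCH2 → C:2 H:2 N:1
  CH(CH3) → C:2 H:4
  CH3 → C:1 H:3
Element totals:
  C: 5
  H: 9
  N: 1
Molecular formula: C5H9N.
  M = 5(12.011) + 9(1.008) + 14.007
    = 60.055 + 9.072 + 14.007 = 83.134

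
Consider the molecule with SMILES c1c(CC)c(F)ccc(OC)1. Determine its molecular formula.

C9H11FO

Atom tally by fragment:
  benzene ring core → C:6 H:6
  (− 3 ring H displaced by substituents)
  + C2H5 → C:2 H:5
  + F → F:1
  + OCH3 → C:1 H:3 O:1
Element totals:
  C: 9
  H: 11
  F: 1
  O: 1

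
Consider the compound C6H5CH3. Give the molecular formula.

C7H8

Atom tally by fragment:
  benzene ring core → C:6 H:6
  (− 1 ring H displaced by substituents)
  + CH3 → C:1 H:3
Element totals:
  C: 7
  H: 8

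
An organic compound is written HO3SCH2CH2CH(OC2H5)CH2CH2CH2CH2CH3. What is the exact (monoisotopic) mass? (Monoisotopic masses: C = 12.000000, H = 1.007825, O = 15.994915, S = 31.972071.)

Atom tally by fragment:
  HO3SCH2 → C:1 H:3 S:1 O:3
  CH2 → C:1 H:2
  CH(OC2H5) → C:3 H:6 O:1
  CH2 → C:1 H:2
  CH2 → C:1 H:2
  CH2 → C:1 H:2
  CH2 → C:1 H:2
  CH3 → C:1 H:3
Element totals:
  C: 10
  H: 22
  O: 4
  S: 1
Molecular formula: C10H22O4S.
  M = 10(12.0) + 22(1.007825) + 4(15.994915) + 31.972071
    = 120.000000 + 22.172150 + 63.979660 + 31.972071 = 238.123881

238.1239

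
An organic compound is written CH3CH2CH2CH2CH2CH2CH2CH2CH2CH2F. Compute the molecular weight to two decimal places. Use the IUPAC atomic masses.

160.28 g/mol

Element totals:
  C: 10
  H: 21
  F: 1
Molecular formula: C10H21F.
  M = 10(12.011) + 21(1.008) + 18.998
    = 120.110 + 21.168 + 18.998 = 160.276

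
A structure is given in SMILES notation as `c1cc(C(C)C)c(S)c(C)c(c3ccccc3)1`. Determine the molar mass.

Atom tally by fragment:
  benzene ring core → C:6 H:6
  (− 4 ring H displaced by substituents)
  + CH(CH3)2 → C:3 H:7
  + SH → S:1 H:1
  + CH3 → C:1 H:3
  + C6H5 → C:6 H:5
Element totals:
  C: 16
  H: 18
  S: 1
Molecular formula: C16H18S.
  M = 16(12.011) + 18(1.008) + 32.06
    = 192.176 + 18.144 + 32.060 = 242.380

242.38 g/mol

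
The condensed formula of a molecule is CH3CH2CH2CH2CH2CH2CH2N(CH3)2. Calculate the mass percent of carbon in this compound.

Atom tally by fragment:
  CH3 → C:1 H:3
  CH2 → C:1 H:2
  CH2 → C:1 H:2
  CH2 → C:1 H:2
  CH2 → C:1 H:2
  CH2 → C:1 H:2
  CH2N(CH3)2 → C:3 H:8 N:1
Element totals:
  C: 9
  H: 21
  N: 1
Molecular formula: C9H21N.
Molar mass = 143.274 g/mol.
Mass from C: 9 × 12.011 = 108.099 g/mol.
%C = 108.099 / 143.274 × 100 = 75.45%.

75.45%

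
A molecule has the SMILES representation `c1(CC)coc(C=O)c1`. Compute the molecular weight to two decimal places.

Atom tally by fragment:
  furan ring core → C:4 H:4 O:1
  (− 2 ring H displaced by substituents)
  + C2H5 → C:2 H:5
  + CHO → C:1 H:1 O:1
Element totals:
  C: 7
  H: 8
  O: 2
Molecular formula: C7H8O2.
  M = 7(12.011) + 8(1.008) + 2(15.999)
    = 84.077 + 8.064 + 31.998 = 124.139

124.14 g/mol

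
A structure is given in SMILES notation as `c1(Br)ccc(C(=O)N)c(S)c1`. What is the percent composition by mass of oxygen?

6.89%

Atom tally by fragment:
  benzene ring core → C:6 H:6
  (− 3 ring H displaced by substituents)
  + Br → Br:1
  + CONH2 → C:1 H:2 O:1 N:1
  + SH → S:1 H:1
Element totals:
  C: 7
  H: 6
  Br: 1
  N: 1
  O: 1
  S: 1
Molecular formula: C7H6BrNOS.
Molar mass = 232.095 g/mol.
Mass from O: 1 × 15.999 = 15.999 g/mol.
%O = 15.999 / 232.095 × 100 = 6.89%.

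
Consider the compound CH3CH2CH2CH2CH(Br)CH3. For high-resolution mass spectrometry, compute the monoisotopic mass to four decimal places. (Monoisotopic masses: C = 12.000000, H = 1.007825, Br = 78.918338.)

164.0201

Element totals:
  C: 6
  H: 13
  Br: 1
Molecular formula: C6H13Br.
  M = 6(12.0) + 13(1.007825) + 78.918338
    = 72.000000 + 13.101725 + 78.918338 = 164.020063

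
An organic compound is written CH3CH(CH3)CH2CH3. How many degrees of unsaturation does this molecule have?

Atom tally by fragment:
  CH3 → C:1 H:3
  CH(CH3) → C:2 H:4
  CH2 → C:1 H:2
  CH3 → C:1 H:3
Element totals:
  C: 5
  H: 12
Molecular formula: C5H12.
DoU = (2C + 2 + N − H − X) / 2 = (2·5 + 2 + 0 − 12 − 0) / 2 = 0.

0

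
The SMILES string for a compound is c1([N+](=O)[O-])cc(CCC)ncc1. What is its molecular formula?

C8H10N2O2

Atom tally by fragment:
  pyridine ring core → C:5 H:5 N:1
  (− 2 ring H displaced by substituents)
  + NO2 → N:1 O:2
  + CH2CH2CH3 → C:3 H:7
Element totals:
  C: 8
  H: 10
  N: 2
  O: 2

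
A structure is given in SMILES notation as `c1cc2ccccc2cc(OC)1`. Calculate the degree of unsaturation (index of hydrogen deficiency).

Atom tally by fragment:
  naphthalene ring system core → C:10 H:8
  (− 1 ring H displaced by substituents)
  + OCH3 → C:1 H:3 O:1
Element totals:
  C: 11
  H: 10
  O: 1
Molecular formula: C11H10O.
DoU = (2C + 2 + N − H − X) / 2 = (2·11 + 2 + 0 − 10 − 0) / 2 = 7.

7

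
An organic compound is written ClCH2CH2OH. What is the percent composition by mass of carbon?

Atom tally by fragment:
  ClCH2 → C:1 H:2 Cl:1
  CH2OH → C:1 H:3 O:1
Element totals:
  C: 2
  H: 5
  Cl: 1
  O: 1
Molecular formula: C2H5ClO.
Molar mass = 80.511 g/mol.
Mass from C: 2 × 12.011 = 24.022 g/mol.
%C = 24.022 / 80.511 × 100 = 29.84%.

29.84%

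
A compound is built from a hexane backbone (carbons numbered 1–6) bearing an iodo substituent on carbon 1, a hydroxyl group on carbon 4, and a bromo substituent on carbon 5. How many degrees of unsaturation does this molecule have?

Atom tally by fragment:
  ICH2 → C:1 H:2 I:1
  CH2 → C:1 H:2
  CH2 → C:1 H:2
  CH(OH) → C:1 H:2 O:1
  CH(Br) → C:1 H:1 Br:1
  CH3 → C:1 H:3
Element totals:
  C: 6
  H: 12
  Br: 1
  I: 1
  O: 1
Molecular formula: C6H12BrIO.
DoU = (2C + 2 + N − H − X) / 2 = (2·6 + 2 + 0 − 12 − 2) / 2 = 0.

0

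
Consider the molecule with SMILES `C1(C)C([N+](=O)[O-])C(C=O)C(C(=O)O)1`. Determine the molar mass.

Atom tally by fragment:
  cyclobutane ring core → C:4 H:8
  (− 4 ring H displaced by substituents)
  + CH3 → C:1 H:3
  + NO2 → N:1 O:2
  + CHO → C:1 H:1 O:1
  + COOH → C:1 H:1 O:2
Element totals:
  C: 7
  H: 9
  N: 1
  O: 5
Molecular formula: C7H9NO5.
  M = 7(12.011) + 9(1.008) + 14.007 + 5(15.999)
    = 84.077 + 9.072 + 14.007 + 79.995 = 187.151

187.15 g/mol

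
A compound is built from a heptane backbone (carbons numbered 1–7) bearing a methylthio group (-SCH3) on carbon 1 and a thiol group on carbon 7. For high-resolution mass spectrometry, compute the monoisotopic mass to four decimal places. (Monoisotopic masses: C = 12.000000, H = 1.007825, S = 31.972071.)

Atom tally by fragment:
  CH3SCH2 → C:2 H:5 S:1
  CH2 → C:1 H:2
  CH2 → C:1 H:2
  CH2 → C:1 H:2
  CH2 → C:1 H:2
  CH2 → C:1 H:2
  CH2SH → C:1 H:3 S:1
Element totals:
  C: 8
  H: 18
  S: 2
Molecular formula: C8H18S2.
  M = 8(12.0) + 18(1.007825) + 2(31.972071)
    = 96.000000 + 18.140850 + 63.944142 = 178.084992

178.0850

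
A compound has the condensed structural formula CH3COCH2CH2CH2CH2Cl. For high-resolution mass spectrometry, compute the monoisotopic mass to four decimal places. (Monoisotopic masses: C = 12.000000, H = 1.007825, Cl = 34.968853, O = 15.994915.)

134.0498

Atom tally by fragment:
  CH3COCH2 → C:3 H:5 O:1
  CH2 → C:1 H:2
  CH2 → C:1 H:2
  CH2Cl → C:1 H:2 Cl:1
Element totals:
  C: 6
  H: 11
  Cl: 1
  O: 1
Molecular formula: C6H11ClO.
  M = 6(12.0) + 11(1.007825) + 34.968853 + 15.994915
    = 72.000000 + 11.086075 + 34.968853 + 15.994915 = 134.049843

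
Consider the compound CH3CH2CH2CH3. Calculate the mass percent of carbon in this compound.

82.66%

Atom tally by fragment:
  CH3 → C:1 H:3
  CH2 → C:1 H:2
  CH2 → C:1 H:2
  CH3 → C:1 H:3
Element totals:
  C: 4
  H: 10
Molecular formula: C4H10.
Molar mass = 58.124 g/mol.
Mass from C: 4 × 12.011 = 48.044 g/mol.
%C = 48.044 / 58.124 × 100 = 82.66%.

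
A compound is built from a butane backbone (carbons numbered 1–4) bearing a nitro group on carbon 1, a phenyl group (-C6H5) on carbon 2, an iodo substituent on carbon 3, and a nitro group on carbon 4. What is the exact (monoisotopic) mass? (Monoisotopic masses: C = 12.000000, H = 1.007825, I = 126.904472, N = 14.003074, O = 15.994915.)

Atom tally by fragment:
  O2NCH2 → C:1 H:2 N:1 O:2
  CH(C6H5) → C:7 H:6
  CH(I) → C:1 H:1 I:1
  CH2NO2 → C:1 H:2 N:1 O:2
Element totals:
  C: 10
  H: 11
  I: 1
  N: 2
  O: 4
Molecular formula: C10H11IN2O4.
  M = 10(12.0) + 11(1.007825) + 126.904472 + 2(14.003074) + 4(15.994915)
    = 120.000000 + 11.086075 + 126.904472 + 28.006148 + 63.979660 = 349.976355

349.9764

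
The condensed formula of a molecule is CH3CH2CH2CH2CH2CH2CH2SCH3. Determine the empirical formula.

Atom tally by fragment:
  CH3 → C:1 H:3
  CH2 → C:1 H:2
  CH2 → C:1 H:2
  CH2 → C:1 H:2
  CH2 → C:1 H:2
  CH2 → C:1 H:2
  CH2SCH3 → C:2 H:5 S:1
Element totals:
  C: 8
  H: 18
  S: 1
Molecular formula: C8H18S.
gcd of subscripts (8, 18, 1) = 1, so the empirical formula equals the molecular formula.

C8H18S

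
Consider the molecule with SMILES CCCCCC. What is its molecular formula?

Atom tally by fragment:
  CH3 → C:1 H:3
  CH2 → C:1 H:2
  CH2 → C:1 H:2
  CH2 → C:1 H:2
  CH2 → C:1 H:2
  CH3 → C:1 H:3
Element totals:
  C: 6
  H: 14

C6H14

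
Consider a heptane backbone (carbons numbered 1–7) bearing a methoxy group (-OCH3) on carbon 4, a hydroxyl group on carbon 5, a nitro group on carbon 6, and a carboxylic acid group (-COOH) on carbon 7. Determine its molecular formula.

C9H17NO6

Atom tally by fragment:
  CH3 → C:1 H:3
  CH2 → C:1 H:2
  CH2 → C:1 H:2
  CH(OCH3) → C:2 H:4 O:1
  CH(OH) → C:1 H:2 O:1
  CH(NO2) → C:1 H:1 N:1 O:2
  CH2COOH → C:2 H:3 O:2
Element totals:
  C: 9
  H: 17
  N: 1
  O: 6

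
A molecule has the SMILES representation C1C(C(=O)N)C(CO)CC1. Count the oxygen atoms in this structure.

Atom tally by fragment:
  cyclopentane ring core → C:5 H:10
  (− 2 ring H displaced by substituents)
  + CONH2 → C:1 H:2 O:1 N:1
  + CH2OH → C:1 H:3 O:1
Element totals:
  C: 7
  H: 13
  N: 1
  O: 2

2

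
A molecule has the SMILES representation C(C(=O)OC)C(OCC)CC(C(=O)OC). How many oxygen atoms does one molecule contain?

Atom tally by fragment:
  CH3OOCCH2 → C:3 H:5 O:2
  CH(OC2H5) → C:3 H:6 O:1
  CH2 → C:1 H:2
  CH2COOCH3 → C:3 H:5 O:2
Element totals:
  C: 10
  H: 18
  O: 5

5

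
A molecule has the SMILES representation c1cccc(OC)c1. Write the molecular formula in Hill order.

C7H8O

Atom tally by fragment:
  benzene ring core → C:6 H:6
  (− 1 ring H displaced by substituents)
  + OCH3 → C:1 H:3 O:1
Element totals:
  C: 7
  H: 8
  O: 1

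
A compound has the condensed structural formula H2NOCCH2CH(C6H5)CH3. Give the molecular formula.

C10H13NO

Atom tally by fragment:
  H2NOCCH2 → C:2 H:4 O:1 N:1
  CH(C6H5) → C:7 H:6
  CH3 → C:1 H:3
Element totals:
  C: 10
  H: 13
  N: 1
  O: 1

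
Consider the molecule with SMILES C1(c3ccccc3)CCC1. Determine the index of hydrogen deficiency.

Atom tally by fragment:
  cyclobutane ring core → C:4 H:8
  (− 1 ring H displaced by substituents)
  + C6H5 → C:6 H:5
Element totals:
  C: 10
  H: 12
Molecular formula: C10H12.
DoU = (2C + 2 + N − H − X) / 2 = (2·10 + 2 + 0 − 12 − 0) / 2 = 5.

5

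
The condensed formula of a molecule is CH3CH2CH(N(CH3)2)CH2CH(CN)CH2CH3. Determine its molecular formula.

Element totals:
  C: 10
  H: 20
  N: 2

C10H20N2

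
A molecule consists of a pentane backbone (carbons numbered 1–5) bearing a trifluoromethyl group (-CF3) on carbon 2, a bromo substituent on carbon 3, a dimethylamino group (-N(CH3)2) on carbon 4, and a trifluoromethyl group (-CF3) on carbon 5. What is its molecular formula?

C9H14BrF6N

Atom tally by fragment:
  CH3 → C:1 H:3
  CH(CF3) → C:2 H:1 F:3
  CH(Br) → C:1 H:1 Br:1
  CH(N(CH3)2) → C:3 H:7 N:1
  CH2CF3 → C:2 H:2 F:3
Element totals:
  C: 9
  H: 14
  Br: 1
  F: 6
  N: 1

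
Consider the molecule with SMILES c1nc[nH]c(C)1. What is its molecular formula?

Atom tally by fragment:
  imidazole ring core → C:3 H:4 N:2
  (− 1 ring H displaced by substituents)
  + CH3 → C:1 H:3
Element totals:
  C: 4
  H: 6
  N: 2

C4H6N2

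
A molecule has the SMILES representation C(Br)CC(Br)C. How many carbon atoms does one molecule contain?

4

Atom tally by fragment:
  BrCH2 → C:1 H:2 Br:1
  CH2 → C:1 H:2
  CH(Br) → C:1 H:1 Br:1
  CH3 → C:1 H:3
Element totals:
  C: 4
  H: 8
  Br: 2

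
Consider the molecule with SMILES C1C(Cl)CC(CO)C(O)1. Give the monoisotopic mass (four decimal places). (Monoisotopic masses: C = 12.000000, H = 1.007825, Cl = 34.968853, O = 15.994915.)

Atom tally by fragment:
  cyclopentane ring core → C:5 H:10
  (− 3 ring H displaced by substituents)
  + Cl → Cl:1
  + CH2OH → C:1 H:3 O:1
  + OH → O:1 H:1
Element totals:
  C: 6
  H: 11
  Cl: 1
  O: 2
Molecular formula: C6H11ClO2.
  M = 6(12.0) + 11(1.007825) + 34.968853 + 2(15.994915)
    = 72.000000 + 11.086075 + 34.968853 + 31.989830 = 150.044758

150.0448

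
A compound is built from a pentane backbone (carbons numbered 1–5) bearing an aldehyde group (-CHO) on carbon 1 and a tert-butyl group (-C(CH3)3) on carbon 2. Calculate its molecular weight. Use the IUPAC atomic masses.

156.27 g/mol

Atom tally by fragment:
  OHCCH2 → C:2 H:3 O:1
  CH(C(CH3)3) → C:5 H:10
  CH2 → C:1 H:2
  CH2 → C:1 H:2
  CH3 → C:1 H:3
Element totals:
  C: 10
  H: 20
  O: 1
Molecular formula: C10H20O.
  M = 10(12.011) + 20(1.008) + 15.999
    = 120.110 + 20.160 + 15.999 = 156.269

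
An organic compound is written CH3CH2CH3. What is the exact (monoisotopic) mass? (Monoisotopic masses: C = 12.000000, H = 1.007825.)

Atom tally by fragment:
  CH3 → C:1 H:3
  CH2 → C:1 H:2
  CH3 → C:1 H:3
Element totals:
  C: 3
  H: 8
Molecular formula: C3H8.
  M = 3(12.0) + 8(1.007825)
    = 36.000000 + 8.062600 = 44.062600

44.0626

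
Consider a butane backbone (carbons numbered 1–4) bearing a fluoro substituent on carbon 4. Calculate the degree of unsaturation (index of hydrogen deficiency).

0

Atom tally by fragment:
  CH3 → C:1 H:3
  CH2 → C:1 H:2
  CH2 → C:1 H:2
  CH2F → C:1 H:2 F:1
Element totals:
  C: 4
  H: 9
  F: 1
Molecular formula: C4H9F.
DoU = (2C + 2 + N − H − X) / 2 = (2·4 + 2 + 0 − 9 − 1) / 2 = 0.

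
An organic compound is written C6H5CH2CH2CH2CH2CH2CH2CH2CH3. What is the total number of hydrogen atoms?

22

Element totals:
  C: 14
  H: 22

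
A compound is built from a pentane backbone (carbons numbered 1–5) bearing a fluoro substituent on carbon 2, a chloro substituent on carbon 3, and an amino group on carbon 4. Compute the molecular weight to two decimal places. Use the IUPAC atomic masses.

139.60 g/mol

Atom tally by fragment:
  CH3 → C:1 H:3
  CH(F) → C:1 H:1 F:1
  CH(Cl) → C:1 H:1 Cl:1
  CH(NH2) → C:1 H:3 N:1
  CH3 → C:1 H:3
Element totals:
  C: 5
  H: 11
  Cl: 1
  F: 1
  N: 1
Molecular formula: C5H11ClFN.
  M = 5(12.011) + 11(1.008) + 35.45 + 18.998 + 14.007
    = 60.055 + 11.088 + 35.450 + 18.998 + 14.007 = 139.598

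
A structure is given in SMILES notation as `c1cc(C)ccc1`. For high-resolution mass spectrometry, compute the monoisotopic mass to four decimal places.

92.0626

Atom tally by fragment:
  benzene ring core → C:6 H:6
  (− 1 ring H displaced by substituents)
  + CH3 → C:1 H:3
Element totals:
  C: 7
  H: 8
Molecular formula: C7H8.
  M = 7(12.0) + 8(1.007825)
    = 84.000000 + 8.062600 = 92.062600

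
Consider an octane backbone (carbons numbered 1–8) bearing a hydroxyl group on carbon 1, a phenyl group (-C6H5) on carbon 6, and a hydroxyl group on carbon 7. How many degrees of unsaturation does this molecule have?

Atom tally by fragment:
  HOCH2 → C:1 H:3 O:1
  CH2 → C:1 H:2
  CH2 → C:1 H:2
  CH2 → C:1 H:2
  CH2 → C:1 H:2
  CH(C6H5) → C:7 H:6
  CH(OH) → C:1 H:2 O:1
  CH3 → C:1 H:3
Element totals:
  C: 14
  H: 22
  O: 2
Molecular formula: C14H22O2.
DoU = (2C + 2 + N − H − X) / 2 = (2·14 + 2 + 0 − 22 − 0) / 2 = 4.

4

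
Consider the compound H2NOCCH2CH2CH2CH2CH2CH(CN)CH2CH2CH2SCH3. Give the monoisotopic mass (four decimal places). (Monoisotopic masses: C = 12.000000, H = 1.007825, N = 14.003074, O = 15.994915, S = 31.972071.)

242.1453

Atom tally by fragment:
  H2NOCCH2 → C:2 H:4 O:1 N:1
  CH2 → C:1 H:2
  CH2 → C:1 H:2
  CH2 → C:1 H:2
  CH2 → C:1 H:2
  CH(CN) → C:2 H:1 N:1
  CH2 → C:1 H:2
  CH2 → C:1 H:2
  CH2SCH3 → C:2 H:5 S:1
Element totals:
  C: 12
  H: 22
  N: 2
  O: 1
  S: 1
Molecular formula: C12H22N2OS.
  M = 12(12.0) + 22(1.007825) + 2(14.003074) + 15.994915 + 31.972071
    = 144.000000 + 22.172150 + 28.006148 + 15.994915 + 31.972071 = 242.145284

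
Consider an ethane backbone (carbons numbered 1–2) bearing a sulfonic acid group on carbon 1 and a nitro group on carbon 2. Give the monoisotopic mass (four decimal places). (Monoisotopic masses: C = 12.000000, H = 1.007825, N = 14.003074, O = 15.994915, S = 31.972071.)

154.9888

Atom tally by fragment:
  HO3SCH2 → C:1 H:3 S:1 O:3
  CH2NO2 → C:1 H:2 N:1 O:2
Element totals:
  C: 2
  H: 5
  N: 1
  O: 5
  S: 1
Molecular formula: C2H5NO5S.
  M = 2(12.0) + 5(1.007825) + 14.003074 + 5(15.994915) + 31.972071
    = 24.000000 + 5.039125 + 14.003074 + 79.974575 + 31.972071 = 154.988845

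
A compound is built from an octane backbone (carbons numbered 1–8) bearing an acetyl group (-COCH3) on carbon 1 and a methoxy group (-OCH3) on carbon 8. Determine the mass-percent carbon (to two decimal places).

70.92%

Atom tally by fragment:
  CH3COCH2 → C:3 H:5 O:1
  CH2 → C:1 H:2
  CH2 → C:1 H:2
  CH2 → C:1 H:2
  CH2 → C:1 H:2
  CH2 → C:1 H:2
  CH2 → C:1 H:2
  CH2OCH3 → C:2 H:5 O:1
Element totals:
  C: 11
  H: 22
  O: 2
Molecular formula: C11H22O2.
Molar mass = 186.295 g/mol.
Mass from C: 11 × 12.011 = 132.121 g/mol.
%C = 132.121 / 186.295 × 100 = 70.92%.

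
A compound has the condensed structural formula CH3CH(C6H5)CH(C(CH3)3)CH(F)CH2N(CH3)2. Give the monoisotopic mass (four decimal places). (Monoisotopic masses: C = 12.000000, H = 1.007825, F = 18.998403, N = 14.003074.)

265.2206

Atom tally by fragment:
  CH3 → C:1 H:3
  CH(C6H5) → C:7 H:6
  CH(C(CH3)3) → C:5 H:10
  CH(F) → C:1 H:1 F:1
  CH2N(CH3)2 → C:3 H:8 N:1
Element totals:
  C: 17
  H: 28
  F: 1
  N: 1
Molecular formula: C17H28FN.
  M = 17(12.0) + 28(1.007825) + 18.998403 + 14.003074
    = 204.000000 + 28.219100 + 18.998403 + 14.003074 = 265.220577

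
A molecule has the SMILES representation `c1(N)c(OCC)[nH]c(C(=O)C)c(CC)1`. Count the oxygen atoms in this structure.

Atom tally by fragment:
  pyrrole ring core → C:4 H:5 N:1
  (− 4 ring H displaced by substituents)
  + NH2 → N:1 H:2
  + OC2H5 → C:2 H:5 O:1
  + COCH3 → C:2 H:3 O:1
  + C2H5 → C:2 H:5
Element totals:
  C: 10
  H: 16
  N: 2
  O: 2

2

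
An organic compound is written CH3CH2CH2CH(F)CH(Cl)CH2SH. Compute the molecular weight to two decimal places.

Atom tally by fragment:
  CH3 → C:1 H:3
  CH2 → C:1 H:2
  CH2 → C:1 H:2
  CH(F) → C:1 H:1 F:1
  CH(Cl) → C:1 H:1 Cl:1
  CH2SH → C:1 H:3 S:1
Element totals:
  C: 6
  H: 12
  Cl: 1
  F: 1
  S: 1
Molecular formula: C6H12ClFS.
  M = 6(12.011) + 12(1.008) + 35.45 + 18.998 + 32.06
    = 72.066 + 12.096 + 35.450 + 18.998 + 32.060 = 170.670

170.67 g/mol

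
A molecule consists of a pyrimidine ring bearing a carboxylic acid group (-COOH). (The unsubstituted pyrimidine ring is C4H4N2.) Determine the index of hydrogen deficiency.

5

Atom tally by fragment:
  pyrimidine ring core → C:4 H:4 N:2
  (− 1 ring H displaced by substituents)
  + COOH → C:1 H:1 O:2
Element totals:
  C: 5
  H: 4
  N: 2
  O: 2
Molecular formula: C5H4N2O2.
DoU = (2C + 2 + N − H − X) / 2 = (2·5 + 2 + 2 − 4 − 0) / 2 = 5.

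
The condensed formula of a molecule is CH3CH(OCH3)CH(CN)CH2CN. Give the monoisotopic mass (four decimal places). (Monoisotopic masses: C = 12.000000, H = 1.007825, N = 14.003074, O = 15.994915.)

Atom tally by fragment:
  CH3 → C:1 H:3
  CH(OCH3) → C:2 H:4 O:1
  CH(CN) → C:2 H:1 N:1
  CH2CN → C:2 H:2 N:1
Element totals:
  C: 7
  H: 10
  N: 2
  O: 1
Molecular formula: C7H10N2O.
  M = 7(12.0) + 10(1.007825) + 2(14.003074) + 15.994915
    = 84.000000 + 10.078250 + 28.006148 + 15.994915 = 138.079313

138.0793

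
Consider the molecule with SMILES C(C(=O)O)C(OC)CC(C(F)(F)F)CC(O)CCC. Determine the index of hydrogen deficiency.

Atom tally by fragment:
  HOOCCH2 → C:2 H:3 O:2
  CH(OCH3) → C:2 H:4 O:1
  CH2 → C:1 H:2
  CH(CF3) → C:2 H:1 F:3
  CH2 → C:1 H:2
  CH(OH) → C:1 H:2 O:1
  CH2 → C:1 H:2
  CH2 → C:1 H:2
  CH3 → C:1 H:3
Element totals:
  C: 12
  H: 21
  F: 3
  O: 4
Molecular formula: C12H21F3O4.
DoU = (2C + 2 + N − H − X) / 2 = (2·12 + 2 + 0 − 21 − 3) / 2 = 1.

1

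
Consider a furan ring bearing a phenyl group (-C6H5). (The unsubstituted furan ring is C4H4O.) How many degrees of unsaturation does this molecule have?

7

Atom tally by fragment:
  furan ring core → C:4 H:4 O:1
  (− 1 ring H displaced by substituents)
  + C6H5 → C:6 H:5
Element totals:
  C: 10
  H: 8
  O: 1
Molecular formula: C10H8O.
DoU = (2C + 2 + N − H − X) / 2 = (2·10 + 2 + 0 − 8 − 0) / 2 = 7.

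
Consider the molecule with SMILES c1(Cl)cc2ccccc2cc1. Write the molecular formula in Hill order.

Atom tally by fragment:
  naphthalene ring system core → C:10 H:8
  (− 1 ring H displaced by substituents)
  + Cl → Cl:1
Element totals:
  C: 10
  H: 7
  Cl: 1

C10H7Cl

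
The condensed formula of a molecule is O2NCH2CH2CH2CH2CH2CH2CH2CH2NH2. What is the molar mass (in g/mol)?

Element totals:
  C: 8
  H: 18
  N: 2
  O: 2
Molecular formula: C8H18N2O2.
  M = 8(12.011) + 18(1.008) + 2(14.007) + 2(15.999)
    = 96.088 + 18.144 + 28.014 + 31.998 = 174.244

174.24 g/mol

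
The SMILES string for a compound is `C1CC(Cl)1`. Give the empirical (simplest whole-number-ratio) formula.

Atom tally by fragment:
  cyclopropane ring core → C:3 H:6
  (− 1 ring H displaced by substituents)
  + Cl → Cl:1
Element totals:
  C: 3
  H: 5
  Cl: 1
Molecular formula: C3H5Cl.
gcd of subscripts (3, 1, 5) = 1, so the empirical formula equals the molecular formula.

C3H5Cl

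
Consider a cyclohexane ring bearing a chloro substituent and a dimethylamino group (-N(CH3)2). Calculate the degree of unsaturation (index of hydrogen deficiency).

Atom tally by fragment:
  cyclohexane ring core → C:6 H:12
  (− 2 ring H displaced by substituents)
  + Cl → Cl:1
  + N(CH3)2 → N:1 C:2 H:6
Element totals:
  C: 8
  H: 16
  Cl: 1
  N: 1
Molecular formula: C8H16ClN.
DoU = (2C + 2 + N − H − X) / 2 = (2·8 + 2 + 1 − 16 − 1) / 2 = 1.

1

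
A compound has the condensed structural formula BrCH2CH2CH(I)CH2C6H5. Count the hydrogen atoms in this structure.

Element totals:
  C: 10
  H: 12
  Br: 1
  I: 1

12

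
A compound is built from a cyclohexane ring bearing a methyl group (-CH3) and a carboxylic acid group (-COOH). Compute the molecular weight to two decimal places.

Atom tally by fragment:
  cyclohexane ring core → C:6 H:12
  (− 2 ring H displaced by substituents)
  + CH3 → C:1 H:3
  + COOH → C:1 H:1 O:2
Element totals:
  C: 8
  H: 14
  O: 2
Molecular formula: C8H14O2.
  M = 8(12.011) + 14(1.008) + 2(15.999)
    = 96.088 + 14.112 + 31.998 = 142.198

142.20 g/mol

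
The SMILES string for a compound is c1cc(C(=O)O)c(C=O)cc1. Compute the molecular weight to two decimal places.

150.13 g/mol

Atom tally by fragment:
  benzene ring core → C:6 H:6
  (− 2 ring H displaced by substituents)
  + COOH → C:1 H:1 O:2
  + CHO → C:1 H:1 O:1
Element totals:
  C: 8
  H: 6
  O: 3
Molecular formula: C8H6O3.
  M = 8(12.011) + 6(1.008) + 3(15.999)
    = 96.088 + 6.048 + 47.997 = 150.133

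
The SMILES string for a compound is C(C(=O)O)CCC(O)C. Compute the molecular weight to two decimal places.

Atom tally by fragment:
  HOOCCH2 → C:2 H:3 O:2
  CH2 → C:1 H:2
  CH2 → C:1 H:2
  CH(OH) → C:1 H:2 O:1
  CH3 → C:1 H:3
Element totals:
  C: 6
  H: 12
  O: 3
Molecular formula: C6H12O3.
  M = 6(12.011) + 12(1.008) + 3(15.999)
    = 72.066 + 12.096 + 47.997 = 132.159

132.16 g/mol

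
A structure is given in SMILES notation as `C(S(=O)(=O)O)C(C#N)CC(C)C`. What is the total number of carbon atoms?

Atom tally by fragment:
  HO3SCH2 → C:1 H:3 S:1 O:3
  CH(CN) → C:2 H:1 N:1
  CH2 → C:1 H:2
  CH(CH3) → C:2 H:4
  CH3 → C:1 H:3
Element totals:
  C: 7
  H: 13
  N: 1
  O: 3
  S: 1

7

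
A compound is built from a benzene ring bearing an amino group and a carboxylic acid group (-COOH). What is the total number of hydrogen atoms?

7

Atom tally by fragment:
  benzene ring core → C:6 H:6
  (− 2 ring H displaced by substituents)
  + NH2 → N:1 H:2
  + COOH → C:1 H:1 O:2
Element totals:
  C: 7
  H: 7
  N: 1
  O: 2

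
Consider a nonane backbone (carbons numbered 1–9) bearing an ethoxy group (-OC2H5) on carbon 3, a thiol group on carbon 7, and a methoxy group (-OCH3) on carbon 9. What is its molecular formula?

Atom tally by fragment:
  CH3 → C:1 H:3
  CH2 → C:1 H:2
  CH(OC2H5) → C:3 H:6 O:1
  CH2 → C:1 H:2
  CH2 → C:1 H:2
  CH2 → C:1 H:2
  CH(SH) → C:1 H:2 S:1
  CH2 → C:1 H:2
  CH2OCH3 → C:2 H:5 O:1
Element totals:
  C: 12
  H: 26
  O: 2
  S: 1

C12H26O2S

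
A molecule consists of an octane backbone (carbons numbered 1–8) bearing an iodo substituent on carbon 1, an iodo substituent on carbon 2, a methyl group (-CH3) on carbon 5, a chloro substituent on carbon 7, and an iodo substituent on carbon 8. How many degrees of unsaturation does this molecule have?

0

Atom tally by fragment:
  ICH2 → C:1 H:2 I:1
  CH(I) → C:1 H:1 I:1
  CH2 → C:1 H:2
  CH2 → C:1 H:2
  CH(CH3) → C:2 H:4
  CH2 → C:1 H:2
  CH(Cl) → C:1 H:1 Cl:1
  CH2I → C:1 H:2 I:1
Element totals:
  C: 9
  H: 16
  Cl: 1
  I: 3
Molecular formula: C9H16ClI3.
DoU = (2C + 2 + N − H − X) / 2 = (2·9 + 2 + 0 − 16 − 4) / 2 = 0.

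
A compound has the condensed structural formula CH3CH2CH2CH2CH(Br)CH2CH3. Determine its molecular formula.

C7H15Br

Element totals:
  C: 7
  H: 15
  Br: 1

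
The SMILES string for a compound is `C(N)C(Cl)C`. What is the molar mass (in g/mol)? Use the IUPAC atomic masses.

Atom tally by fragment:
  H2NCH2 → C:1 H:4 N:1
  CH(Cl) → C:1 H:1 Cl:1
  CH3 → C:1 H:3
Element totals:
  C: 3
  H: 8
  Cl: 1
  N: 1
Molecular formula: C3H8ClN.
  M = 3(12.011) + 8(1.008) + 35.45 + 14.007
    = 36.033 + 8.064 + 35.450 + 14.007 = 93.554

93.55 g/mol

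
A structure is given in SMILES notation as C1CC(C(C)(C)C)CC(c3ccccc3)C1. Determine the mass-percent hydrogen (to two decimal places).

Atom tally by fragment:
  cyclohexane ring core → C:6 H:12
  (− 2 ring H displaced by substituents)
  + C(CH3)3 → C:4 H:9
  + C6H5 → C:6 H:5
Element totals:
  C: 16
  H: 24
Molecular formula: C16H24.
Molar mass = 216.368 g/mol.
Mass from H: 24 × 1.008 = 24.192 g/mol.
%H = 24.192 / 216.368 × 100 = 11.18%.

11.18%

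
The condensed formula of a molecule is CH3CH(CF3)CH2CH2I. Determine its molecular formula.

Atom tally by fragment:
  CH3 → C:1 H:3
  CH(CF3) → C:2 H:1 F:3
  CH2 → C:1 H:2
  CH2I → C:1 H:2 I:1
Element totals:
  C: 5
  H: 8
  F: 3
  I: 1

C5H8F3I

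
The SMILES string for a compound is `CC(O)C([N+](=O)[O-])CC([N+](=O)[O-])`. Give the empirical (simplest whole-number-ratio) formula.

Atom tally by fragment:
  CH3 → C:1 H:3
  CH(OH) → C:1 H:2 O:1
  CH(NO2) → C:1 H:1 N:1 O:2
  CH2 → C:1 H:2
  CH2NO2 → C:1 H:2 N:1 O:2
Element totals:
  C: 5
  H: 10
  N: 2
  O: 5
Molecular formula: C5H10N2O5.
gcd of subscripts (5, 10, 2, 5) = 1, so the empirical formula equals the molecular formula.

C5H10N2O5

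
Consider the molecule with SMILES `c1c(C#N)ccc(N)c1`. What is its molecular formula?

C7H6N2

Atom tally by fragment:
  benzene ring core → C:6 H:6
  (− 2 ring H displaced by substituents)
  + CN → C:1 N:1
  + NH2 → N:1 H:2
Element totals:
  C: 7
  H: 6
  N: 2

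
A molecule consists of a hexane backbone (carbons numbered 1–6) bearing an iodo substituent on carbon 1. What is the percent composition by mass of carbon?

33.98%

Atom tally by fragment:
  ICH2 → C:1 H:2 I:1
  CH2 → C:1 H:2
  CH2 → C:1 H:2
  CH2 → C:1 H:2
  CH2 → C:1 H:2
  CH3 → C:1 H:3
Element totals:
  C: 6
  H: 13
  I: 1
Molecular formula: C6H13I.
Molar mass = 212.074 g/mol.
Mass from C: 6 × 12.011 = 72.066 g/mol.
%C = 72.066 / 212.074 × 100 = 33.98%.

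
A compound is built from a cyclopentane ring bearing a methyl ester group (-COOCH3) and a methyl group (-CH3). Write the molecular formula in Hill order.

Atom tally by fragment:
  cyclopentane ring core → C:5 H:10
  (− 2 ring H displaced by substituents)
  + COOCH3 → C:2 H:3 O:2
  + CH3 → C:1 H:3
Element totals:
  C: 8
  H: 14
  O: 2

C8H14O2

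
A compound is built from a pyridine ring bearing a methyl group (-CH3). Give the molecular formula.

C6H7N

Atom tally by fragment:
  pyridine ring core → C:5 H:5 N:1
  (− 1 ring H displaced by substituents)
  + CH3 → C:1 H:3
Element totals:
  C: 6
  H: 7
  N: 1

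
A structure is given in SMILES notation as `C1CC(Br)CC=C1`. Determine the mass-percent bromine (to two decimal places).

49.62%

Atom tally by fragment:
  cyclohexene ring core → C:6 H:10
  (− 1 ring H displaced by substituents)
  + Br → Br:1
Element totals:
  C: 6
  H: 9
  Br: 1
Molecular formula: C6H9Br.
Molar mass = 161.042 g/mol.
Mass from Br: 1 × 79.904 = 79.904 g/mol.
%Br = 79.904 / 161.042 × 100 = 49.62%.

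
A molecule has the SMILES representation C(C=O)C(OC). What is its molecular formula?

Atom tally by fragment:
  OHCCH2 → C:2 H:3 O:1
  CH2OCH3 → C:2 H:5 O:1
Element totals:
  C: 4
  H: 8
  O: 2

C4H8O2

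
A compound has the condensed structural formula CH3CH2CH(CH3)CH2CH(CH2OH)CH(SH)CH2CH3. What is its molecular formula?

Atom tally by fragment:
  CH3 → C:1 H:3
  CH2 → C:1 H:2
  CH(CH3) → C:2 H:4
  CH2 → C:1 H:2
  CH(CH2OH) → C:2 H:4 O:1
  CH(SH) → C:1 H:2 S:1
  CH2 → C:1 H:2
  CH3 → C:1 H:3
Element totals:
  C: 10
  H: 22
  O: 1
  S: 1

C10H22OS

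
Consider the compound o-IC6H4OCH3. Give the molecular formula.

Element totals:
  C: 7
  H: 7
  I: 1
  O: 1

C7H7IO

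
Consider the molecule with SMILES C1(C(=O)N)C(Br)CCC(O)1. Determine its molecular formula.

Atom tally by fragment:
  cyclopentane ring core → C:5 H:10
  (− 3 ring H displaced by substituents)
  + CONH2 → C:1 H:2 O:1 N:1
  + Br → Br:1
  + OH → O:1 H:1
Element totals:
  C: 6
  H: 10
  Br: 1
  N: 1
  O: 2

C6H10BrNO2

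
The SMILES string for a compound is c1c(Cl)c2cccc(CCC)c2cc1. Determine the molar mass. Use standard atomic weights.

Atom tally by fragment:
  naphthalene ring system core → C:10 H:8
  (− 2 ring H displaced by substituents)
  + Cl → Cl:1
  + CH2CH2CH3 → C:3 H:7
Element totals:
  C: 13
  H: 13
  Cl: 1
Molecular formula: C13H13Cl.
  M = 13(12.011) + 13(1.008) + 35.45
    = 156.143 + 13.104 + 35.450 = 204.697

204.70 g/mol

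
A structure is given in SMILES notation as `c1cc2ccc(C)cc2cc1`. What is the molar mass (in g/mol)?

Atom tally by fragment:
  naphthalene ring system core → C:10 H:8
  (− 1 ring H displaced by substituents)
  + CH3 → C:1 H:3
Element totals:
  C: 11
  H: 10
Molecular formula: C11H10.
  M = 11(12.011) + 10(1.008)
    = 132.121 + 10.080 = 142.201

142.20 g/mol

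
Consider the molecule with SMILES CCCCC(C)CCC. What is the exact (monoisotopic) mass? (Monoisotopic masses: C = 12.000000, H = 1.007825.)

128.1565

Atom tally by fragment:
  CH3 → C:1 H:3
  CH2 → C:1 H:2
  CH2 → C:1 H:2
  CH2 → C:1 H:2
  CH(CH3) → C:2 H:4
  CH2 → C:1 H:2
  CH2 → C:1 H:2
  CH3 → C:1 H:3
Element totals:
  C: 9
  H: 20
Molecular formula: C9H20.
  M = 9(12.0) + 20(1.007825)
    = 108.000000 + 20.156500 = 128.156500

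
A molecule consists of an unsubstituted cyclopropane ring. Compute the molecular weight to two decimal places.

42.08 g/mol

Atom tally by fragment:
  cyclopropane ring core → C:3 H:6
Element totals:
  C: 3
  H: 6
Molecular formula: C3H6.
  M = 3(12.011) + 6(1.008)
    = 36.033 + 6.048 = 42.081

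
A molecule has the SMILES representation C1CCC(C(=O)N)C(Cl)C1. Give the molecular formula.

C7H12ClNO

Atom tally by fragment:
  cyclohexane ring core → C:6 H:12
  (− 2 ring H displaced by substituents)
  + CONH2 → C:1 H:2 O:1 N:1
  + Cl → Cl:1
Element totals:
  C: 7
  H: 12
  Cl: 1
  N: 1
  O: 1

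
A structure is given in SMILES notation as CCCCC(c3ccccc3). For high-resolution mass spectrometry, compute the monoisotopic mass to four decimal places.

Atom tally by fragment:
  CH3 → C:1 H:3
  CH2 → C:1 H:2
  CH2 → C:1 H:2
  CH2 → C:1 H:2
  CH2C6H5 → C:7 H:7
Element totals:
  C: 11
  H: 16
Molecular formula: C11H16.
  M = 11(12.0) + 16(1.007825)
    = 132.000000 + 16.125200 = 148.125200

148.1252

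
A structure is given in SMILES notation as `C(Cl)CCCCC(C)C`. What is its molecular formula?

Atom tally by fragment:
  ClCH2 → C:1 H:2 Cl:1
  CH2 → C:1 H:2
  CH2 → C:1 H:2
  CH2 → C:1 H:2
  CH2 → C:1 H:2
  CH(CH3) → C:2 H:4
  CH3 → C:1 H:3
Element totals:
  C: 8
  H: 17
  Cl: 1

C8H17Cl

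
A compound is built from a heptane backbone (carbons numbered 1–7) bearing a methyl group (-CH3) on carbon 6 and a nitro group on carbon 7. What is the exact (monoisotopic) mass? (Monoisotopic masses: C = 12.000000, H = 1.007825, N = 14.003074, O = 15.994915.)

159.1259

Atom tally by fragment:
  CH3 → C:1 H:3
  CH2 → C:1 H:2
  CH2 → C:1 H:2
  CH2 → C:1 H:2
  CH2 → C:1 H:2
  CH(CH3) → C:2 H:4
  CH2NO2 → C:1 H:2 N:1 O:2
Element totals:
  C: 8
  H: 17
  N: 1
  O: 2
Molecular formula: C8H17NO2.
  M = 8(12.0) + 17(1.007825) + 14.003074 + 2(15.994915)
    = 96.000000 + 17.133025 + 14.003074 + 31.989830 = 159.125929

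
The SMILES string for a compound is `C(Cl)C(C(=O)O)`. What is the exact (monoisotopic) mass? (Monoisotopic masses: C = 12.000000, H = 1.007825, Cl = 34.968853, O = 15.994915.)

Atom tally by fragment:
  ClCH2 → C:1 H:2 Cl:1
  CH2COOH → C:2 H:3 O:2
Element totals:
  C: 3
  H: 5
  Cl: 1
  O: 2
Molecular formula: C3H5ClO2.
  M = 3(12.0) + 5(1.007825) + 34.968853 + 2(15.994915)
    = 36.000000 + 5.039125 + 34.968853 + 31.989830 = 107.997808

107.9978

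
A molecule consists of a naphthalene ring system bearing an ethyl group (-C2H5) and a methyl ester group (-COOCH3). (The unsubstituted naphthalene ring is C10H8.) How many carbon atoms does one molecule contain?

14

Atom tally by fragment:
  naphthalene ring system core → C:10 H:8
  (− 2 ring H displaced by substituents)
  + C2H5 → C:2 H:5
  + COOCH3 → C:2 H:3 O:2
Element totals:
  C: 14
  H: 14
  O: 2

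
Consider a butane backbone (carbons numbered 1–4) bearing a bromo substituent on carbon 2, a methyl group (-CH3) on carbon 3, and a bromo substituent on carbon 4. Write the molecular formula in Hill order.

Atom tally by fragment:
  CH3 → C:1 H:3
  CH(Br) → C:1 H:1 Br:1
  CH(CH3) → C:2 H:4
  CH2Br → C:1 H:2 Br:1
Element totals:
  C: 5
  H: 10
  Br: 2

C5H10Br2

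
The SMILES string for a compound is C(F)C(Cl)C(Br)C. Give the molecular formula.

C4H7BrClF

Atom tally by fragment:
  FCH2 → C:1 H:2 F:1
  CH(Cl) → C:1 H:1 Cl:1
  CH(Br) → C:1 H:1 Br:1
  CH3 → C:1 H:3
Element totals:
  C: 4
  H: 7
  Br: 1
  Cl: 1
  F: 1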